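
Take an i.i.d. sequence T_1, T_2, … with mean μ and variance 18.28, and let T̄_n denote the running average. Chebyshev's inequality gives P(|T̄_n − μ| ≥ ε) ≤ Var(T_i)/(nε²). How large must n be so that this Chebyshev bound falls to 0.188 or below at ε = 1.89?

Require 18.28/(n·1.89²) ≤ 0.188, i.e. n ≥ 18.28/(0.188·1.89²) = 27.220.
The smallest integer n is 28.

28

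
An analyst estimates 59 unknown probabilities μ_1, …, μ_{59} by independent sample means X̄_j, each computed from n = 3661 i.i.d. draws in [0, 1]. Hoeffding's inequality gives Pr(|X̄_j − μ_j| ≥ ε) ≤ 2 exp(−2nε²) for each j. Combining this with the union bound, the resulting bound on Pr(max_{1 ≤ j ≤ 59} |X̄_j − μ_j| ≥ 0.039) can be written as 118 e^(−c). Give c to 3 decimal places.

Union bound over the 59 events: Pr(max_{1 ≤ j ≤ 59} |X̄_j − μ_j| ≥ 0.039) ≤ 59·2·exp(−2nε²) = 118 exp(−2·3661·0.039²).
So c = 2·3661·0.039² = 11.1368.

11.137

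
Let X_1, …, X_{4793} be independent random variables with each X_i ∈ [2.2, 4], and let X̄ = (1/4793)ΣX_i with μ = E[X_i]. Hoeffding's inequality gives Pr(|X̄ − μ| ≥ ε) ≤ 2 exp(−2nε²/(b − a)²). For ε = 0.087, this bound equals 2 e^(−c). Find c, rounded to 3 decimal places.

c = 2nε²/(b − a)² = 2·4793·0.087² / 1.8² = 22.3940.

22.394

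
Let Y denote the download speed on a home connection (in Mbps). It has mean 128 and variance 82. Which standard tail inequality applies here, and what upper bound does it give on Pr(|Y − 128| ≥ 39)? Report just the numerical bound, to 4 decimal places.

0.0539

Mean and variance are known, so Chebyshev's inequality applies.
Chebyshev: Pr(|Y − μ| ≥ t) ≤ Var(Y)/t².
Bound = 82 / 1521 = 0.0539.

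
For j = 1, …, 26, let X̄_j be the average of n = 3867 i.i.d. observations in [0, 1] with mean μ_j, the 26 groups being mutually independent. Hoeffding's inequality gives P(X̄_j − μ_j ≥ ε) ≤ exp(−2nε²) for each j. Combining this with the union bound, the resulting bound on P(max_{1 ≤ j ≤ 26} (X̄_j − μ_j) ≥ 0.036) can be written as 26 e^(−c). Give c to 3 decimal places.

Union bound over the 26 events: P(max_{1 ≤ j ≤ 26} (X̄_j − μ_j) ≥ 0.036) ≤ 26·exp(−2nε²) = 26 exp(−2·3867·0.036²).
So c = 2·3867·0.036² = 10.0233.

10.023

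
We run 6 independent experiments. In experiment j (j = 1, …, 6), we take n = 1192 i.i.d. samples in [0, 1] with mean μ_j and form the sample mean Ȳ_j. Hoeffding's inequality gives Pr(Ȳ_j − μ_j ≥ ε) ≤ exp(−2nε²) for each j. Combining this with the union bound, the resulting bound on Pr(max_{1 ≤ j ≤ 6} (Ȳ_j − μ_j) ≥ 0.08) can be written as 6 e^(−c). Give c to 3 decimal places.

15.258

Union bound over the 6 events: Pr(max_{1 ≤ j ≤ 6} (Ȳ_j − μ_j) ≥ 0.08) ≤ 6·exp(−2nε²) = 6 exp(−2·1192·0.08²).
So c = 2·1192·0.08² = 15.2576.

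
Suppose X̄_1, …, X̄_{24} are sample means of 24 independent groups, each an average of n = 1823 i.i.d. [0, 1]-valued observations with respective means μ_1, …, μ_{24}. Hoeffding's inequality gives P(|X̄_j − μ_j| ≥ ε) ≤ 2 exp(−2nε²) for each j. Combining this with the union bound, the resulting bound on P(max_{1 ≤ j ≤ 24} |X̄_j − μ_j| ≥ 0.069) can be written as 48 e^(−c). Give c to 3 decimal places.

Union bound over the 24 events: P(max_{1 ≤ j ≤ 24} |X̄_j − μ_j| ≥ 0.069) ≤ 24·2·exp(−2nε²) = 48 exp(−2·1823·0.069²).
So c = 2·1823·0.069² = 17.3586.

17.359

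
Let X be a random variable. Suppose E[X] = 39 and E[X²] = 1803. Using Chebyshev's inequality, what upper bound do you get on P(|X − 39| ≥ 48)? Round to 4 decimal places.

0.1224

Var(X) = E[X²] − (E[X])² = 1803 − 1521 = 282.
Chebyshev's inequality: P(|X − μ| ≥ t) ≤ Var(X)/t² = 282/2304 = 0.1224.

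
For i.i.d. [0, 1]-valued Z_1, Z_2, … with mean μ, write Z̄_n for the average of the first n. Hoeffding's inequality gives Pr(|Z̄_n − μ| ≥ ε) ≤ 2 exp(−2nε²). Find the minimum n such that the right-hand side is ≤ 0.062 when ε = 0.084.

Require 2·exp(−2nε²) ≤ 0.062, i.e. 2nε² ≥ ln(2/0.062) = 3.473768.
So n ≥ 3.473768 / (2·0.084²) = 246.157.
The smallest integer n is 247.

247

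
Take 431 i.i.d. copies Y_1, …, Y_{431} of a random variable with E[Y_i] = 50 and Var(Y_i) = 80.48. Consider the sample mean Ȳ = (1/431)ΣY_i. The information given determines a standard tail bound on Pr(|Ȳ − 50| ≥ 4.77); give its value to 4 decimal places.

With mean and variance of each term known, Chebyshev's inequality bounds the deviation of the sum (or sample mean).
Var(Ȳ) = Var(Y_i)/n = 80.48/431 = 0.18673.
Chebyshev: Pr(|Ȳ − 50| ≥ 4.77) ≤ Var(Ȳ)/(4.77)² = 80.48/(431·4.77²) = 0.0082.

0.0082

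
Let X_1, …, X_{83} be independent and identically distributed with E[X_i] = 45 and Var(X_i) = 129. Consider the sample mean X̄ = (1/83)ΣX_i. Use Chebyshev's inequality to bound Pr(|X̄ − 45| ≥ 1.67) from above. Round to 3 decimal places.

0.557

Var(X̄) = Var(X_i)/n = 129/83 = 1.5542.
Chebyshev: Pr(|X̄ − 45| ≥ 1.67) ≤ Var(X̄)/(1.67)² = 129/(83·1.67²) = 0.5573.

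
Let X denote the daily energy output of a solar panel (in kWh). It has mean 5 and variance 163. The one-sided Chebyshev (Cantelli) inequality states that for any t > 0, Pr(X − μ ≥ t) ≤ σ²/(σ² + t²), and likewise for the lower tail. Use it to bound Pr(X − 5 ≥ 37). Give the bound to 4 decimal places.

0.1064

Here σ² = 163 and t = 37, so σ² + t² = 1532.
Cantelli's bound: 163/1532 = 0.1064.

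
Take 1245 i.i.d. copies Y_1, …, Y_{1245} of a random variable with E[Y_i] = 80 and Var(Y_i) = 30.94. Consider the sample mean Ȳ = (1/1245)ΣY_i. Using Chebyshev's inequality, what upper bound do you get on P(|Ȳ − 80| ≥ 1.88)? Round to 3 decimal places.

Var(Ȳ) = Var(Y_i)/n = 30.94/1245 = 0.024851.
Chebyshev: P(|Ȳ − 80| ≥ 1.88) ≤ Var(Ȳ)/(1.88)² = 30.94/(1245·1.88²) = 0.0070.

0.007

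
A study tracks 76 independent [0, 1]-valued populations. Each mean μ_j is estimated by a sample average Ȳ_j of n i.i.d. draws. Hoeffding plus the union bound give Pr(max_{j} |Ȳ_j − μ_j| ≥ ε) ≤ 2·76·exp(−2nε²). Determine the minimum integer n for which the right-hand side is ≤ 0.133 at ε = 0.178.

Need 2·76·exp(−2nε²) ≤ 0.133, i.e. exp(−2nε²) ≤ 0.133/152.
So 2nε² ≥ ln(152/0.133) = 7.041287.
Hence n ≥ 7.041287/(2·0.178²) = 111.117.
The smallest integer n is 112.

112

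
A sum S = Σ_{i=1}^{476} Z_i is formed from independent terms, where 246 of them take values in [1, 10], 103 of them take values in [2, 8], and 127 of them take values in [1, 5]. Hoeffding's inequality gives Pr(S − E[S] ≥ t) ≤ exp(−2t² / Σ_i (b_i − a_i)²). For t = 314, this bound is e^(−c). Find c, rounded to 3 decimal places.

Σ(b_i − a_i)² = 246·9² + 103·6² + 127·4² = 25666.
c = 2t² / 25666 = 2·314² / 25666 = 7.6830.

7.683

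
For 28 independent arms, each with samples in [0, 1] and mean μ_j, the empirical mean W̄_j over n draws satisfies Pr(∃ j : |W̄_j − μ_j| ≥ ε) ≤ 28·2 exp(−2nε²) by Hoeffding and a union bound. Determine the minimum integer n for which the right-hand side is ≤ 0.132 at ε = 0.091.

366

Need 2·28·exp(−2nε²) ≤ 0.132, i.e. exp(−2nε²) ≤ 0.132/56.
So 2nε² ≥ ln(56/0.132) = 6.050305.
Hence n ≥ 6.050305/(2·0.091²) = 365.312.
The smallest integer n is 366.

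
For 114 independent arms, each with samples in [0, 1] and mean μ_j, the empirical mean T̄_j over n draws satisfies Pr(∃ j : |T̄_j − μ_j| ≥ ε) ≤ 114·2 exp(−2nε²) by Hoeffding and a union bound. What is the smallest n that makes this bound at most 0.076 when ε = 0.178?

127

Need 2·114·exp(−2nε²) ≤ 0.076, i.e. exp(−2nε²) ≤ 0.076/228.
So 2nε² ≥ ln(228/0.076) = 8.006368.
Hence n ≥ 8.006368/(2·0.178²) = 126.347.
The smallest integer n is 127.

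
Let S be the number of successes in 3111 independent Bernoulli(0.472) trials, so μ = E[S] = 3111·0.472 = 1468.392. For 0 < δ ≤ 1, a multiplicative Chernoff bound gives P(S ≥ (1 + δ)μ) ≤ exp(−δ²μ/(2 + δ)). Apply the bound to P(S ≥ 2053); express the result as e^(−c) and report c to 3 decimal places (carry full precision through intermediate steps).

Write 2053 = (1 + δ)μ, so δ = 2053/1468.392 − 1 = 0.398128…
Then the exponent is δ²μ/(2 + δ) = (2053 − μ)² / (μ·(2 + δ)) = 97.054379.

97.054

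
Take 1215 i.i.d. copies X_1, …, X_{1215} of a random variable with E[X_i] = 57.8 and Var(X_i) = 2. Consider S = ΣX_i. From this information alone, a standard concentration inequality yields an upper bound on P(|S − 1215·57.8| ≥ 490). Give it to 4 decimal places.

With mean and variance of each term known, Chebyshev's inequality bounds the deviation of the sum (or sample mean).
Var(S) = n·Var(X_i) = 1215·2 = 2430.
Chebyshev: P(|S − 1215·57.8| ≥ 490) ≤ Var(S)/490² = 2430/240100 = 0.0101.

0.0101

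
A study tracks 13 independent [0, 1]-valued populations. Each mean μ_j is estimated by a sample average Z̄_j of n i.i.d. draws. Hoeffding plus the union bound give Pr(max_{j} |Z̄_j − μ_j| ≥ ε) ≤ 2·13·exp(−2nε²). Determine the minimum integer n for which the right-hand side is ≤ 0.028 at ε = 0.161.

132

Need 2·13·exp(−2nε²) ≤ 0.028, i.e. exp(−2nε²) ≤ 0.028/26.
So 2nε² ≥ ln(26/0.028) = 6.833647.
Hence n ≥ 6.833647/(2·0.161²) = 131.817.
The smallest integer n is 132.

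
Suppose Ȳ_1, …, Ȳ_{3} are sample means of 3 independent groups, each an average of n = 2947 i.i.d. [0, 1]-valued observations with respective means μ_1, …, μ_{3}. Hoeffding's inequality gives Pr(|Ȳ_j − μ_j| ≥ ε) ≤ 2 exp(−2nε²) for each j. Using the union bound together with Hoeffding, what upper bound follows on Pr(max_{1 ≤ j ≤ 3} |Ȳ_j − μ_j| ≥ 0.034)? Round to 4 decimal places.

0.0066

Per-experiment Hoeffding bound: 2·exp(−2·2947·0.034²) = 2·exp(−6.81346) = 0.0021978.
Union bound over 3 events: 3·0.0021978 = 0.00659.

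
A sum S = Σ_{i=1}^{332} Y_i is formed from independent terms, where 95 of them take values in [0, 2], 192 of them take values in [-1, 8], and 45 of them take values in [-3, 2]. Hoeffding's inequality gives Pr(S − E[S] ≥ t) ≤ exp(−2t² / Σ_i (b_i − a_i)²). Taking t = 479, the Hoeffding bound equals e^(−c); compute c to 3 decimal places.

Σ(b_i − a_i)² = 95·2² + 192·9² + 45·5² = 17057.
c = 2t² / 17057 = 2·479² / 17057 = 26.9029.

26.903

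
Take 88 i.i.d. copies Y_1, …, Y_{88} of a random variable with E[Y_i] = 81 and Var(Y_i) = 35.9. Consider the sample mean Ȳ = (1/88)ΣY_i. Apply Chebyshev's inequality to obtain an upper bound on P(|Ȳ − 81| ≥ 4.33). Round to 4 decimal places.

Var(Ȳ) = Var(Y_i)/n = 35.9/88 = 0.40795.
Chebyshev: P(|Ȳ − 81| ≥ 4.33) ≤ Var(Ȳ)/(4.33)² = 35.9/(88·4.33²) = 0.0218.

0.0218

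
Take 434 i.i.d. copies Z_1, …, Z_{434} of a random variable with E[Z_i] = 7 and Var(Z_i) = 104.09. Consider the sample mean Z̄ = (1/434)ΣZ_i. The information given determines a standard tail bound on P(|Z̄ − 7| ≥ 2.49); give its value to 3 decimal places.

With mean and variance of each term known, Chebyshev's inequality bounds the deviation of the sum (or sample mean).
Var(Z̄) = Var(Z_i)/n = 104.09/434 = 0.23984.
Chebyshev: P(|Z̄ − 7| ≥ 2.49) ≤ Var(Z̄)/(2.49)² = 104.09/(434·2.49²) = 0.0387.

0.039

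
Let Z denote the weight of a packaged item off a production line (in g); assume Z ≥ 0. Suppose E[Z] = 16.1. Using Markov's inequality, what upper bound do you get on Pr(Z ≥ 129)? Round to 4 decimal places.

Markov's inequality: for a non-negative random variable, Pr(Z ≥ a) ≤ E[Z]/a.
Here E[Z] = 16.1 and a = 129, so the bound is 16.1/129 = 0.1248.

0.1248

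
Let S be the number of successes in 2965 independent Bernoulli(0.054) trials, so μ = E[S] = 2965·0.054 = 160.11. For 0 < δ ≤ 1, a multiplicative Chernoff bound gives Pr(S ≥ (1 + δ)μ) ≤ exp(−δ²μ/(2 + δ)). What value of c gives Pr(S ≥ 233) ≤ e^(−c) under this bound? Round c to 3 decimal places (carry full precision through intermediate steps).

Write 233 = (1 + δ)μ, so δ = 233/160.11 − 1 = 0.4552495…
Then the exponent is δ²μ/(2 + δ) = (233 − μ)² / (μ·(2 + δ)) = 13.515179.

13.515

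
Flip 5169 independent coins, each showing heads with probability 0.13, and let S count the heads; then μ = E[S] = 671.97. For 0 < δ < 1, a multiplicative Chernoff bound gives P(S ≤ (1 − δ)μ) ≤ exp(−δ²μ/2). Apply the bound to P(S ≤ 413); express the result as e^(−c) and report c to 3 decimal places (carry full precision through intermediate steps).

Write 413 = (1 − δ)μ, so δ = 1 − 413/671.97 = 0.3853892…
Then the exponent is δ²μ/2 = (μ − 413)²/(2μ) = 49.902124.

49.902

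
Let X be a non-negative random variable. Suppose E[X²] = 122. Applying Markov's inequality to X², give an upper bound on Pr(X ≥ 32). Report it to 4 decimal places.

0.1191

Since X ≥ 0, the event {X ≥ 32} is the same as {X² ≥ 1024}.
Markov's inequality applied to X² gives Pr(X² ≥ 1024) ≤ E[X²]/1024 = 122/1024 = 0.1191.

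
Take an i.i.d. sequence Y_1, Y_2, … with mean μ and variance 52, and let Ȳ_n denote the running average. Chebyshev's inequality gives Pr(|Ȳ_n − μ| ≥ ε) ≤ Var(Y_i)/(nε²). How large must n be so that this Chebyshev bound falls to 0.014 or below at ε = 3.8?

258

Require 52/(n·3.8²) ≤ 0.014, i.e. n ≥ 52/(0.014·3.8²) = 257.222.
The smallest integer n is 258.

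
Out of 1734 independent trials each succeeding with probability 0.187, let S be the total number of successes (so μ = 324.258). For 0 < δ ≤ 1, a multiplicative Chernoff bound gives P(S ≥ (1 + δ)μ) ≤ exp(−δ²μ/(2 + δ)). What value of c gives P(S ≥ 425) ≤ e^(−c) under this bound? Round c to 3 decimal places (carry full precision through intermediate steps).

Write 425 = (1 + δ)μ, so δ = 425/324.258 − 1 = 0.3106847…
Then the exponent is δ²μ/(2 + δ) = (425 − μ)² / (μ·(2 + δ)) = 13.545335.

13.545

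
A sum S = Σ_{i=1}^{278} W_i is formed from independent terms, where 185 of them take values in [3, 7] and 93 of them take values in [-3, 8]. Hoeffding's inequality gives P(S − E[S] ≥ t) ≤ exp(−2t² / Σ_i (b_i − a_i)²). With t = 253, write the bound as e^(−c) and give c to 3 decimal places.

9.007

Σ(b_i − a_i)² = 185·4² + 93·11² = 14213.
c = 2t² / 14213 = 2·253² / 14213 = 9.0071.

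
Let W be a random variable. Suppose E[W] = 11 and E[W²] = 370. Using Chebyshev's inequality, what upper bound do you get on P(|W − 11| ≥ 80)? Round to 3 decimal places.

Var(W) = E[W²] − (E[W])² = 370 − 121 = 249.
Chebyshev's inequality: P(|W − μ| ≥ t) ≤ Var(W)/t² = 249/6400 = 0.0389.

0.039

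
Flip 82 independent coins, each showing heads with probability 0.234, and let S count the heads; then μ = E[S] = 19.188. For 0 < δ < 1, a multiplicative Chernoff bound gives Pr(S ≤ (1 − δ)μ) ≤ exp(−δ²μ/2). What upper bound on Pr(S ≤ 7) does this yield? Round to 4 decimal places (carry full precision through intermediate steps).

Write 7 = (1 − δ)μ, so δ = 1 − 7/19.188 = 0.6351887…
Then the exponent is δ²μ/2 = (μ − 7)²/(2μ) = 3.870840.
Bound = exp(−3.870840) = 0.02084.

0.0208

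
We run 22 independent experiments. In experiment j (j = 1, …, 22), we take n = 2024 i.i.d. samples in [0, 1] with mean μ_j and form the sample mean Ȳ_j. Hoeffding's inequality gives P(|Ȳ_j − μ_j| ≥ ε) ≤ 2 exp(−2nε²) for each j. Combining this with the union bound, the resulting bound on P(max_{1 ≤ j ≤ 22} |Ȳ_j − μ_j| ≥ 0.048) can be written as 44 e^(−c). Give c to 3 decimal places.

9.327

Union bound over the 22 events: P(max_{1 ≤ j ≤ 22} |Ȳ_j − μ_j| ≥ 0.048) ≤ 22·2·exp(−2nε²) = 44 exp(−2·2024·0.048²).
So c = 2·2024·0.048² = 9.3266.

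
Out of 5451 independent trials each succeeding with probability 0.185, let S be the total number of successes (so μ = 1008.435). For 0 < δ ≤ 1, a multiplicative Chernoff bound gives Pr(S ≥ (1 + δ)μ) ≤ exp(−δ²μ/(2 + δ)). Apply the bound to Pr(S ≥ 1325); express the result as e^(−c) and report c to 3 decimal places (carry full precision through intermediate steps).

42.947

Write 1325 = (1 + δ)μ, so δ = 1325/1008.435 − 1 = 0.3139171…
Then the exponent is δ²μ/(2 + δ) = (1325 − μ)² / (μ·(2 + δ)) = 42.946728.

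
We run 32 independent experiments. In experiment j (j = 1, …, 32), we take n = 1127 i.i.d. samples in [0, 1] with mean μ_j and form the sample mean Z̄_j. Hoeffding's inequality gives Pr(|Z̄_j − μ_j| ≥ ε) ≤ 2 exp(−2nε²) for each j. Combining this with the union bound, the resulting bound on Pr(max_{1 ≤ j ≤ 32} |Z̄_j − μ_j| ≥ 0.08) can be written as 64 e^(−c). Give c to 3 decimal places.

Union bound over the 32 events: Pr(max_{1 ≤ j ≤ 32} |Z̄_j − μ_j| ≥ 0.08) ≤ 32·2·exp(−2nε²) = 64 exp(−2·1127·0.08²).
So c = 2·1127·0.08² = 14.4256.

14.426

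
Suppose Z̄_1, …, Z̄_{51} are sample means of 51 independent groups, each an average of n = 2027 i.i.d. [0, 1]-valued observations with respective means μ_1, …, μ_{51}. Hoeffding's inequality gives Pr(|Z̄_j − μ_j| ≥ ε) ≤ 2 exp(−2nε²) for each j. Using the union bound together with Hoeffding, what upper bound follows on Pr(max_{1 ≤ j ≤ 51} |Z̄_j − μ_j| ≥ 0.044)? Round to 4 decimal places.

Per-experiment Hoeffding bound: 2·exp(−2·2027·0.044²) = 2·exp(−7.84854) = 0.00078064.
Union bound over 51 events: 51·0.00078064 = 0.03981.

0.0398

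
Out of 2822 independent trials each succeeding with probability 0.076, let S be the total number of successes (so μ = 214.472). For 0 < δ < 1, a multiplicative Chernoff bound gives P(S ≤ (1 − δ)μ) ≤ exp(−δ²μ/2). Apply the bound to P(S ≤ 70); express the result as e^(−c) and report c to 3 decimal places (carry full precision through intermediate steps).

Write 70 = (1 − δ)μ, so δ = 1 − 70/214.472 = 0.6736171…
Then the exponent is δ²μ/2 = (μ − 70)²/(2μ) = 48.659403.

48.659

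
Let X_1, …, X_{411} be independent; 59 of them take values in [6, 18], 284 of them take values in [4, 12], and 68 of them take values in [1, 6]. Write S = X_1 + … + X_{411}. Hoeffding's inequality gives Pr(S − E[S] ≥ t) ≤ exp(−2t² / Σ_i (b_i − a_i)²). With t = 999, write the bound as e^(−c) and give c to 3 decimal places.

Σ(b_i − a_i)² = 59·12² + 284·8² + 68·5² = 28372.
c = 2t² / 28372 = 2·999² / 28372 = 70.3511.

70.351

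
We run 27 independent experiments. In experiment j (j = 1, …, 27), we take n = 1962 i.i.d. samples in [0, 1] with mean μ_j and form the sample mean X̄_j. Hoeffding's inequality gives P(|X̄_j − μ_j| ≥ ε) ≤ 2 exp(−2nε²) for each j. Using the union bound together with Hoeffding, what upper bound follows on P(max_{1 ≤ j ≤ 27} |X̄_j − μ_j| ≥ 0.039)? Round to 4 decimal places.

0.1381

Per-experiment Hoeffding bound: 2·exp(−2·1962·0.039²) = 2·exp(−5.96840) = 0.0051166.
Union bound over 27 events: 27·0.0051166 = 0.13815.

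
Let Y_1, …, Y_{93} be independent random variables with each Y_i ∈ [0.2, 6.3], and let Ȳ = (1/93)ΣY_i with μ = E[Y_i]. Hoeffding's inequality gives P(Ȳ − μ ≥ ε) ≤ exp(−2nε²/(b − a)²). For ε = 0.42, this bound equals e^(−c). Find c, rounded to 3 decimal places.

c = 2nε²/(b − a)² = 2·93·0.42² / 6.1² = 0.8818.

0.882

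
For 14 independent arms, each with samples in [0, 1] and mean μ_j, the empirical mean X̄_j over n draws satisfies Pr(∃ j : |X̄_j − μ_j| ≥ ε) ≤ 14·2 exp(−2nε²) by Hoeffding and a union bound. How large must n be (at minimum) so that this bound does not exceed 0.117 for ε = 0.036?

Need 2·14·exp(−2nε²) ≤ 0.117, i.e. exp(−2nε²) ≤ 0.117/28.
So 2nε² ≥ ln(28/0.117) = 5.477786.
Hence n ≥ 5.477786/(2·0.036²) = 2113.343.
The smallest integer n is 2114.

2114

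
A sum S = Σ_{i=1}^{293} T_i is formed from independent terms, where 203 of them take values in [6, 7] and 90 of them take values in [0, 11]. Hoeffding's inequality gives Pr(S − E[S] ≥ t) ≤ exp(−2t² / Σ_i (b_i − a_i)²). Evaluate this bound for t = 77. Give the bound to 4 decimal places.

Σ(b_i − a_i)² = 203·1² + 90·11² = 11093.
Exponent = 2·77² / 11093 = 1.06896.
Bound = exp(−1.06896) = 0.34336.

0.3434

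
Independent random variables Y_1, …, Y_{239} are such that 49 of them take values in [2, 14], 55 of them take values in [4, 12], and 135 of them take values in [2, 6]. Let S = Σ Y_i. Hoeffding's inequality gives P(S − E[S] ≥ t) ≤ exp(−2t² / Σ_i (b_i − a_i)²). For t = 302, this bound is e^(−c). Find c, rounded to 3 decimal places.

14.322

Σ(b_i − a_i)² = 49·12² + 55·8² + 135·4² = 12736.
c = 2t² / 12736 = 2·302² / 12736 = 14.3222.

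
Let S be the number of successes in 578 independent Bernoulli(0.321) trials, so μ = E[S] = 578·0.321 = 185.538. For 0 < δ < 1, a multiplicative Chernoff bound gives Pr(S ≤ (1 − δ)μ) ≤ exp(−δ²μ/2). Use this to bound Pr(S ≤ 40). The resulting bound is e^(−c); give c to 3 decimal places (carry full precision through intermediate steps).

Write 40 = (1 − δ)μ, so δ = 1 − 40/185.538 = 0.7844107…
Then the exponent is δ²μ/2 = (μ − 40)²/(2μ) = 57.080785.

57.081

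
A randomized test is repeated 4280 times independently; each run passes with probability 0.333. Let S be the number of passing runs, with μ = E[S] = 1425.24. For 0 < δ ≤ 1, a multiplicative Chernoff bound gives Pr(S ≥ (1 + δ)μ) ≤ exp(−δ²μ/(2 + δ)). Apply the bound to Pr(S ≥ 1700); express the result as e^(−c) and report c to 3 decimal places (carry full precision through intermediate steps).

Write 1700 = (1 + δ)μ, so δ = 1700/1425.24 − 1 = 0.1927816…
Then the exponent is δ²μ/(2 + δ) = (1700 − μ)² / (μ·(2 + δ)) = 24.155923.

24.156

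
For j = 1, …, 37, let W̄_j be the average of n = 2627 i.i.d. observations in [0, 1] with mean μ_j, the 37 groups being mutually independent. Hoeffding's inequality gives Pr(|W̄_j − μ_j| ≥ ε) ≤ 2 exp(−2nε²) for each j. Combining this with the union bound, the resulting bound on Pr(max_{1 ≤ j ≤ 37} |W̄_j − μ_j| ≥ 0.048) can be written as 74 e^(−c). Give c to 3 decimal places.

12.105

Union bound over the 37 events: Pr(max_{1 ≤ j ≤ 37} |W̄_j − μ_j| ≥ 0.048) ≤ 37·2·exp(−2nε²) = 74 exp(−2·2627·0.048²).
So c = 2·2627·0.048² = 12.1052.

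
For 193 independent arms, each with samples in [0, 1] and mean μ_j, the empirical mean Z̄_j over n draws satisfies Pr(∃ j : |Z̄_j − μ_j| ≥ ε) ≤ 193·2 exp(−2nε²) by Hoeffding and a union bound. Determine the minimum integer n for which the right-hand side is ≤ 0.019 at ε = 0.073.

931

Need 2·193·exp(−2nε²) ≤ 0.019, i.e. exp(−2nε²) ≤ 0.019/386.
So 2nε² ≥ ln(386/0.019) = 9.919154.
Hence n ≥ 9.919154/(2·0.073²) = 930.677.
The smallest integer n is 931.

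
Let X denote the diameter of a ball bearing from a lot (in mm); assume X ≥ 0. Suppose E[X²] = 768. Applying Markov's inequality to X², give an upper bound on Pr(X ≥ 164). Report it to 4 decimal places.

Since X ≥ 0, the event {X ≥ 164} is the same as {X² ≥ 26896}.
Markov's inequality applied to X² gives Pr(X² ≥ 26896) ≤ E[X²]/26896 = 768/26896 = 0.0286.

0.0286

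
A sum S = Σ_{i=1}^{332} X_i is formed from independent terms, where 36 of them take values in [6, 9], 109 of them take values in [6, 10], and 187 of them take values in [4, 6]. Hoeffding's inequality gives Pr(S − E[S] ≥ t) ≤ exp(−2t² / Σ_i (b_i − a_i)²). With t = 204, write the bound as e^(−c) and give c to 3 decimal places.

Σ(b_i − a_i)² = 36·3² + 109·4² + 187·2² = 2816.
c = 2t² / 2816 = 2·204² / 2816 = 29.5568.

29.557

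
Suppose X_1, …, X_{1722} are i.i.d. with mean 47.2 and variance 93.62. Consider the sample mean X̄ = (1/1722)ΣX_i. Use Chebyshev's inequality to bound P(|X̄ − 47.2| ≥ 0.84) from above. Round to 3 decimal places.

0.077

Var(X̄) = Var(X_i)/n = 93.62/1722 = 0.054367.
Chebyshev: P(|X̄ − 47.2| ≥ 0.84) ≤ Var(X̄)/(0.84)² = 93.62/(1722·0.84²) = 0.0771.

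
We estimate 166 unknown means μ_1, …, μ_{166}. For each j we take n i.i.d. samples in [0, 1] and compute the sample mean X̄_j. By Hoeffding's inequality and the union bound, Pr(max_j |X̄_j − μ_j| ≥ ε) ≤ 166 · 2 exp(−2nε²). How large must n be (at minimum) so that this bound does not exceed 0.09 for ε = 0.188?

117

Need 2·166·exp(−2nε²) ≤ 0.09, i.e. exp(−2nε²) ≤ 0.09/332.
So 2nε² ≥ ln(332/0.09) = 8.213081.
Hence n ≥ 8.213081/(2·0.188²) = 116.188.
The smallest integer n is 117.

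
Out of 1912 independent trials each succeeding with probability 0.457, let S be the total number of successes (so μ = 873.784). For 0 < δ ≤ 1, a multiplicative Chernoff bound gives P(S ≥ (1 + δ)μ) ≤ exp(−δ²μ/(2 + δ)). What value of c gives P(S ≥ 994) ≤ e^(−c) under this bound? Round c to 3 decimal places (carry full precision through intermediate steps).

7.737

Write 994 = (1 + δ)μ, so δ = 994/873.784 − 1 = 0.1375809…
Then the exponent is δ²μ/(2 + δ) = (994 − μ)² / (μ·(2 + δ)) = 7.737451.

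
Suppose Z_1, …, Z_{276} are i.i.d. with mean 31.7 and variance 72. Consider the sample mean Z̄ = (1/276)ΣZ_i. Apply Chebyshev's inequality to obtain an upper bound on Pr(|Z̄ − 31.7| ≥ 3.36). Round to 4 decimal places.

Var(Z̄) = Var(Z_i)/n = 72/276 = 0.26087.
Chebyshev: Pr(|Z̄ − 31.7| ≥ 3.36) ≤ Var(Z̄)/(3.36)² = 72/(276·3.36²) = 0.0231.

0.0231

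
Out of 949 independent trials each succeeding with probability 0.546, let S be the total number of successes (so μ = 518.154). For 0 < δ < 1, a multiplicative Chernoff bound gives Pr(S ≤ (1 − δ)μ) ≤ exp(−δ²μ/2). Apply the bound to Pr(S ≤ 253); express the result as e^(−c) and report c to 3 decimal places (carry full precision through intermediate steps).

Write 253 = (1 − δ)μ, so δ = 1 − 253/518.154 = 0.5117282…
Then the exponent is δ²μ/2 = (μ − 253)²/(2μ) = 67.843386.

67.843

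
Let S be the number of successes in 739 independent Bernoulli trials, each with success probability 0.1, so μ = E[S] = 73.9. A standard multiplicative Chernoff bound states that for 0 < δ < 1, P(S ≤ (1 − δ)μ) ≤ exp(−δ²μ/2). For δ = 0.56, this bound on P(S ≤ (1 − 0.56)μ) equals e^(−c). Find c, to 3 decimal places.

11.588

c = δ²μ/2 = 0.56²·73.9/2 = 11.5875.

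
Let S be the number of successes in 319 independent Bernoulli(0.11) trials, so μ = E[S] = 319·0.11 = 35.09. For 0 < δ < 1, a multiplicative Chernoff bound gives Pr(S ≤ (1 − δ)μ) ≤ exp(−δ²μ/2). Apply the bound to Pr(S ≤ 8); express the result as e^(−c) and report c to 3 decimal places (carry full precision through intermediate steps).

10.457

Write 8 = (1 − δ)μ, so δ = 1 − 8/35.09 = 0.7720148…
Then the exponent is δ²μ/2 = (μ − 8)²/(2μ) = 10.456941.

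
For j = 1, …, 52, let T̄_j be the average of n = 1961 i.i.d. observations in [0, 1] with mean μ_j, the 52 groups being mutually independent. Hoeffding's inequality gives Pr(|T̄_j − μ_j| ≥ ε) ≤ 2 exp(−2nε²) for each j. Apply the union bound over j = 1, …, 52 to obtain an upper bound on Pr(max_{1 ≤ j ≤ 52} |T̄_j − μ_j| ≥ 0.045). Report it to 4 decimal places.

Per-experiment Hoeffding bound: 2·exp(−2·1961·0.045²) = 2·exp(−7.94205) = 0.00071095.
Union bound over 52 events: 52·0.00071095 = 0.03697.

0.0370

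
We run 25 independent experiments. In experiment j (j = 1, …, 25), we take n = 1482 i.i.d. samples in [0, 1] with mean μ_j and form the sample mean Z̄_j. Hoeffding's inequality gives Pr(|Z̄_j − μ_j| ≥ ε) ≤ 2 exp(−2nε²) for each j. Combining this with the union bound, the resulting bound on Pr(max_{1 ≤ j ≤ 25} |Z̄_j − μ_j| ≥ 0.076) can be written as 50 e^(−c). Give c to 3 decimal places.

17.120

Union bound over the 25 events: Pr(max_{1 ≤ j ≤ 25} |Z̄_j − μ_j| ≥ 0.076) ≤ 25·2·exp(−2nε²) = 50 exp(−2·1482·0.076²).
So c = 2·1482·0.076² = 17.1201.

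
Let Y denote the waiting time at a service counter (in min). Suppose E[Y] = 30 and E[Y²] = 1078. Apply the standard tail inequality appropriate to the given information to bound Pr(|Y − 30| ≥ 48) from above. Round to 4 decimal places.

The first two moments determine the variance, so Chebyshev's inequality is the sharpest standard bound available.
Var(Y) = E[Y²] − (E[Y])² = 1078 − 900 = 178.
Chebyshev's inequality: Pr(|Y − μ| ≥ t) ≤ Var(Y)/t² = 178/2304 = 0.0773.

0.0773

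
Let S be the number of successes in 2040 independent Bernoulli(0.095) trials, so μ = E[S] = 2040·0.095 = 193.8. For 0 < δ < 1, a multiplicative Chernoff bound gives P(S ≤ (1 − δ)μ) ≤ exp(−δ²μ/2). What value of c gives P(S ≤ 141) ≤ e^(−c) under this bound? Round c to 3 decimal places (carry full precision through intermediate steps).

7.193

Write 141 = (1 − δ)μ, so δ = 1 − 141/193.8 = 0.2724458…
Then the exponent is δ²μ/2 = (μ − 141)²/(2μ) = 7.192570.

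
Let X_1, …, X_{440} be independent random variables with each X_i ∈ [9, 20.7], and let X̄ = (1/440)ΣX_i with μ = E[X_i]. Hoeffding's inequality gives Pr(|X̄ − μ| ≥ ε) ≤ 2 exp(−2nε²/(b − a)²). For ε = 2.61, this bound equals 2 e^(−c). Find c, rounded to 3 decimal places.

43.792

c = 2nε²/(b − a)² = 2·440·2.61² / 11.7² = 43.7917.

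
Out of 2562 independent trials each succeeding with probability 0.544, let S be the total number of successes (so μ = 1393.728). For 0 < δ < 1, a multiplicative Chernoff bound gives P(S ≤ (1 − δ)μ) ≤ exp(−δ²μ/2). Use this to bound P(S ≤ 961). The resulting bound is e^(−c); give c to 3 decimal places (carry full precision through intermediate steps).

Write 961 = (1 − δ)μ, so δ = 1 − 961/1393.728 = 0.3104824…
Then the exponent is δ²μ/2 = (μ − 961)²/(2μ) = 67.177212.

67.177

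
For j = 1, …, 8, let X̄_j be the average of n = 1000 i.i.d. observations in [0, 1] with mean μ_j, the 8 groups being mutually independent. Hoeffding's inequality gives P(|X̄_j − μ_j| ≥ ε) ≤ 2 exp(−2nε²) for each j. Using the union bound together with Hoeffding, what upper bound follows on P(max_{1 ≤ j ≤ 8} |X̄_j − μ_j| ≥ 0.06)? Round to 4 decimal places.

Per-experiment Hoeffding bound: 2·exp(−2·1000·0.06²) = 2·exp(−7.20000) = 0.0014932.
Union bound over 8 events: 8·0.0014932 = 0.01195.

0.0119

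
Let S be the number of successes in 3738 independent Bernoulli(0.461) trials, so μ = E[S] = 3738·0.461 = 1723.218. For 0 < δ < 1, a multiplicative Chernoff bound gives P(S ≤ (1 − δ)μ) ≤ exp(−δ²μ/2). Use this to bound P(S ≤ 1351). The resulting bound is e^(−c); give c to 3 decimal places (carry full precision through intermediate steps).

40.200

Write 1351 = (1 − δ)μ, so δ = 1 − 1351/1723.218 = 0.2160017…
Then the exponent is δ²μ/2 = (μ − 1351)²/(2μ) = 40.199858.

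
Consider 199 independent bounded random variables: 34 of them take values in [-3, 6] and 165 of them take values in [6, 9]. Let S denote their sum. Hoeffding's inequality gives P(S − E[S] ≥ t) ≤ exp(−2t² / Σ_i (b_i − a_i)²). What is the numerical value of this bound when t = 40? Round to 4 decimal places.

0.4701

Σ(b_i − a_i)² = 34·9² + 165·3² = 4239.
Exponent = 2·40² / 4239 = 0.75490.
Bound = exp(−0.75490) = 0.47006.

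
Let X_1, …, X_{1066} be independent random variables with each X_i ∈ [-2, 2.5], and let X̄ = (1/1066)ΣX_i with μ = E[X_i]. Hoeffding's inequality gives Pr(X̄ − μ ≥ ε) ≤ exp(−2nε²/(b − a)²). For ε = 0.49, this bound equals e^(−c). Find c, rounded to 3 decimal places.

c = 2nε²/(b − a)² = 2·1066·0.49² / 4.5² = 25.2787.

25.279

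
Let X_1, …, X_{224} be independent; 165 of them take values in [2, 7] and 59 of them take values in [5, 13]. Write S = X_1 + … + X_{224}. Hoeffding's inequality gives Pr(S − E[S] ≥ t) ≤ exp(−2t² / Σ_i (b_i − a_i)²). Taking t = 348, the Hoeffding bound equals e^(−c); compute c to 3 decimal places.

30.655

Σ(b_i − a_i)² = 165·5² + 59·8² = 7901.
c = 2t² / 7901 = 2·348² / 7901 = 30.6554.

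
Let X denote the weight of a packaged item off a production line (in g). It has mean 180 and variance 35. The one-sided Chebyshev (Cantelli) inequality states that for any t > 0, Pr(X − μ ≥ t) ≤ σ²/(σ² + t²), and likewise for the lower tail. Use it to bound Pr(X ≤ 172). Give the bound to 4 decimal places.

0.3535

Here σ² = 35 and t = 8, so σ² + t² = 99.
Cantelli's bound: 35/99 = 0.3535.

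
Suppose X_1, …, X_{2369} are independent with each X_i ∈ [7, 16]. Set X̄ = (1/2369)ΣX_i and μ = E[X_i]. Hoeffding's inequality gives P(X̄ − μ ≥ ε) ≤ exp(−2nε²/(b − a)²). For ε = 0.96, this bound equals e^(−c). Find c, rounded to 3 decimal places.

c = 2nε²/(b − a)² = 2·2369·0.96² / 9² = 53.9079.

53.908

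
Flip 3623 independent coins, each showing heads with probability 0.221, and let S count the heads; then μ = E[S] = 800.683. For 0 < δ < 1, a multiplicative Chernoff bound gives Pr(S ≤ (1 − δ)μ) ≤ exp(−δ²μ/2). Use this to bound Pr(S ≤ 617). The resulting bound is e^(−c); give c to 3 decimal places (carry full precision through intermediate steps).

Write 617 = (1 − δ)μ, so δ = 1 − 617/800.683 = 0.2294079…
Then the exponent is δ²μ/2 = (μ − 617)²/(2μ) = 21.069165.

21.069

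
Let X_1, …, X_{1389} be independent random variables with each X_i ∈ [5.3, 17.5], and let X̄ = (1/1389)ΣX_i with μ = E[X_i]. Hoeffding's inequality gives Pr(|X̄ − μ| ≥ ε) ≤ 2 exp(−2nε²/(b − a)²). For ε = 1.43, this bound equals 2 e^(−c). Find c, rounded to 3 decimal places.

c = 2nε²/(b − a)² = 2·1389·1.43² / 12.2² = 38.1667.

38.167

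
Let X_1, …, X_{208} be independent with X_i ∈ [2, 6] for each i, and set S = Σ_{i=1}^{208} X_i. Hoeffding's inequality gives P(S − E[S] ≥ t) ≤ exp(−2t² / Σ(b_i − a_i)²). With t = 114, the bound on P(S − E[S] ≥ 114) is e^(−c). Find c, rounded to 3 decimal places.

Σ(b_i − a_i)² = 208·(4)² = 3328.
c = 2t²/3328 = 2·114²/3328 = 7.8101.

7.810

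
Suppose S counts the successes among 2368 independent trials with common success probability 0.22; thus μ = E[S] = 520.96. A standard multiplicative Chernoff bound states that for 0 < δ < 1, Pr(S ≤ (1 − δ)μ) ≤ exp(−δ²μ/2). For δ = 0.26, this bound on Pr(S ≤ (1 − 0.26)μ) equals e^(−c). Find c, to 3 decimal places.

17.608

c = δ²μ/2 = 0.26²·520.96/2 = 17.6084.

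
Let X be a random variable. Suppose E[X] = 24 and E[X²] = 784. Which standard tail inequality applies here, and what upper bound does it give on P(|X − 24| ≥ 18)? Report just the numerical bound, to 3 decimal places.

0.642

The first two moments determine the variance, so Chebyshev's inequality is the sharpest standard bound available.
Var(X) = E[X²] − (E[X])² = 784 − 576 = 208.
Chebyshev's inequality: P(|X − μ| ≥ t) ≤ Var(X)/t² = 208/324 = 0.6420.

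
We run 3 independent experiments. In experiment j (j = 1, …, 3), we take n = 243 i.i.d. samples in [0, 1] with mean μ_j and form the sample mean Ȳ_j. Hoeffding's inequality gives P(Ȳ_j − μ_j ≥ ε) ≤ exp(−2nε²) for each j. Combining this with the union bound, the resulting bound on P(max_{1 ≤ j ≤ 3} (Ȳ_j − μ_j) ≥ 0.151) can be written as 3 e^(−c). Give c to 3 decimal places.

Union bound over the 3 events: P(max_{1 ≤ j ≤ 3} (Ȳ_j − μ_j) ≥ 0.151) ≤ 3·exp(−2nε²) = 3 exp(−2·243·0.151²).
So c = 2·243·0.151² = 11.0813.

11.081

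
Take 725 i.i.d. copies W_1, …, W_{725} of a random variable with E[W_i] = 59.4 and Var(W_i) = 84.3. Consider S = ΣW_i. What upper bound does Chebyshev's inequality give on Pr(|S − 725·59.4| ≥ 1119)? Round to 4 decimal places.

0.0488

Var(S) = n·Var(W_i) = 725·84.3 = 61117.5.
Chebyshev: Pr(|S − 725·59.4| ≥ 1119) ≤ Var(S)/1119² = 61117.5/1252161 = 0.0488.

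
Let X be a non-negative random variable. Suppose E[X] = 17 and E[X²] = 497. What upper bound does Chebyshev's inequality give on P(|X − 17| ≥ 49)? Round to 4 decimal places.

0.0866

Var(X) = E[X²] − (E[X])² = 497 − 289 = 208.
Chebyshev's inequality: P(|X − μ| ≥ t) ≤ Var(X)/t² = 208/2401 = 0.0866.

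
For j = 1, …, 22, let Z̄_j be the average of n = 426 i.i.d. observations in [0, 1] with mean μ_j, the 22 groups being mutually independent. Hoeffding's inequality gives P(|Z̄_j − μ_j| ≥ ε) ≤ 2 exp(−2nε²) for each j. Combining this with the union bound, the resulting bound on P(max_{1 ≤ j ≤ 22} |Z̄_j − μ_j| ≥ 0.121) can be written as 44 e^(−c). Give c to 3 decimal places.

Union bound over the 22 events: P(max_{1 ≤ j ≤ 22} |Z̄_j − μ_j| ≥ 0.121) ≤ 22·2·exp(−2nε²) = 44 exp(−2·426·0.121²).
So c = 2·426·0.121² = 12.4741.

12.474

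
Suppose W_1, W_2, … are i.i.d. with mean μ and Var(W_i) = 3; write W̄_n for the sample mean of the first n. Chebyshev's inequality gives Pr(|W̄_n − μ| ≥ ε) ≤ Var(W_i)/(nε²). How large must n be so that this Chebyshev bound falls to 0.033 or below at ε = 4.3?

Require 3/(n·4.3²) ≤ 0.033, i.e. n ≥ 3/(0.033·4.3²) = 4.917.
The smallest integer n is 5.

5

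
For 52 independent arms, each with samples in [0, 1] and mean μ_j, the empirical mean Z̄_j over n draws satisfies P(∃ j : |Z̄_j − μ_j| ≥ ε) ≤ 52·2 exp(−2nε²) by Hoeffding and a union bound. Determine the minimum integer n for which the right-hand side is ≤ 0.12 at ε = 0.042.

Need 2·52·exp(−2nε²) ≤ 0.12, i.e. exp(−2nε²) ≤ 0.12/104.
So 2nε² ≥ ln(104/0.12) = 6.764654.
Hence n ≥ 6.764654/(2·0.042²) = 1917.419.
The smallest integer n is 1918.

1918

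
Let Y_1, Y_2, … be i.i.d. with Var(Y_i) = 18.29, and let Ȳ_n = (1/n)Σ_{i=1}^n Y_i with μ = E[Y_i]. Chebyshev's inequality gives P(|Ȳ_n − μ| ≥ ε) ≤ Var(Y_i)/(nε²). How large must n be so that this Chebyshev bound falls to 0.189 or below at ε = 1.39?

Require 18.29/(n·1.39²) ≤ 0.189, i.e. n ≥ 18.29/(0.189·1.39²) = 50.087.
The smallest integer n is 51.

51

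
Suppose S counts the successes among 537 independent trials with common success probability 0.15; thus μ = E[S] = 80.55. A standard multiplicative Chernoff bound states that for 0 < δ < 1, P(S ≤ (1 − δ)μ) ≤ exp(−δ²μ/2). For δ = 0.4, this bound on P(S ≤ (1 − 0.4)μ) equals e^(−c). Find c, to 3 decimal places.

6.444

c = δ²μ/2 = 0.4²·80.55/2 = 6.4440.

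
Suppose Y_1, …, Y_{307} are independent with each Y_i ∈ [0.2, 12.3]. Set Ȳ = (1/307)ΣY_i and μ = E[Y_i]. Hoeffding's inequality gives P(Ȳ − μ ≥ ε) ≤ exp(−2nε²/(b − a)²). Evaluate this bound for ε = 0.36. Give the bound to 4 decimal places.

Exponent: 2nε²/(b − a)² = 2·307·0.36² / 12.1² = 0.54350.
Bound = exp(−0.54350) = 0.58071.

0.5807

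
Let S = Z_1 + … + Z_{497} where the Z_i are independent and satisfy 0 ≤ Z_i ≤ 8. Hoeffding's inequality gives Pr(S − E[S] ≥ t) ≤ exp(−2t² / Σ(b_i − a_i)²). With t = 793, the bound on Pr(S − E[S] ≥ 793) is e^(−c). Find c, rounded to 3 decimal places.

39.540

Σ(b_i − a_i)² = 497·(8)² = 31808.
c = 2t²/31808 = 2·793²/31808 = 39.5403.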